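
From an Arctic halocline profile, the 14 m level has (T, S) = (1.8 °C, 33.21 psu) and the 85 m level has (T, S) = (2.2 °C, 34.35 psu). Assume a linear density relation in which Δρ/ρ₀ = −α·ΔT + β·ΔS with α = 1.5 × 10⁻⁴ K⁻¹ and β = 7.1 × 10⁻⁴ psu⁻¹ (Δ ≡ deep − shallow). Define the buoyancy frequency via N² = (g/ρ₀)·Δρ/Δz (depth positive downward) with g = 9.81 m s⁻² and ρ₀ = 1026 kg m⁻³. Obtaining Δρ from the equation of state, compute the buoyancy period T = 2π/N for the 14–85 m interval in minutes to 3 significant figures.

ΔT = +0.4 K, ΔS = +1.14 psu (deep − shallow).
Δρ/ρ₀ = −αΔT + βΔS = -6.00 × 10⁻⁵ + 8.094 × 10⁻⁴ = 7.494 × 10⁻⁴, so Δρ ≈ 0.7689 kg m⁻³.
N² = (g/ρ₀)·Δρ/Δz = g·(Δρ/ρ₀)/Δz = 9.81 × 7.494 × 10⁻⁴ / 71 = 1.0354 × 10⁻⁴ s⁻².
N = √(1.0354 × 10⁻⁴) = 0.010175 rad s⁻¹ → T = 2π/N = 617.51 s = 10.292 min ≈ 10.3 min.

10.3 min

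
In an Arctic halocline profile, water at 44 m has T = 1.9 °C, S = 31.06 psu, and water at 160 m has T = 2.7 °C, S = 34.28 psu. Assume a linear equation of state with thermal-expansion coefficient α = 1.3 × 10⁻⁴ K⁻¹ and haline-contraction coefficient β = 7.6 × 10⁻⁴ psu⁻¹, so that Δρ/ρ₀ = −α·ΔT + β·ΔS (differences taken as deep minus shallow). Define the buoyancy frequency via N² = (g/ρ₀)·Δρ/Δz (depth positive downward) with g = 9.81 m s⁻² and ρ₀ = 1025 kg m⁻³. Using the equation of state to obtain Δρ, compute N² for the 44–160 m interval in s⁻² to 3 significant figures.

1.98 × 10⁻⁴ s⁻²

ΔT = +0.8 K, ΔS = +3.22 psu (deep − shallow).
Δρ/ρ₀ = −αΔT + βΔS = -1.04 × 10⁻⁴ + 2.4472 × 10⁻³ = 2.3432 × 10⁻³, so Δρ ≈ 2.402 kg m⁻³.
N² = (g/ρ₀)·Δρ/Δz = g·(Δρ/ρ₀)/Δz = 9.81 × 2.3432 × 10⁻³ / 116 = 1.9816 × 10⁻⁴ s⁻² ≈ 1.98 × 10⁻⁴ s⁻².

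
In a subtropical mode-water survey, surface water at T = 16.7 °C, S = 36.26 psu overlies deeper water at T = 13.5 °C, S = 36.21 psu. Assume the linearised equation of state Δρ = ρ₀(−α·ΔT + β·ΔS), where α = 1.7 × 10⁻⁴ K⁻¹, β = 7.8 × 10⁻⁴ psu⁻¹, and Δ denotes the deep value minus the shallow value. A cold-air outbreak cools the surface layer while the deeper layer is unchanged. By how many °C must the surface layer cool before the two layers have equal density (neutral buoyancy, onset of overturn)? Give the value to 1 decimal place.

Neutral buoyancy requires Δρ = 0, i.e. −α(T_deep − T_surf′) + β(S_deep − S_surf) = 0.
T_surf′ = T_deep − (β/α)·ΔS = 13.5 − (7.8 × 10⁻⁴/1.7 × 10⁻⁴)·(-0.05) = 13.729 °C.
Cooling required: 16.7 − (13.729) = 2.971 °C.

3.0 °C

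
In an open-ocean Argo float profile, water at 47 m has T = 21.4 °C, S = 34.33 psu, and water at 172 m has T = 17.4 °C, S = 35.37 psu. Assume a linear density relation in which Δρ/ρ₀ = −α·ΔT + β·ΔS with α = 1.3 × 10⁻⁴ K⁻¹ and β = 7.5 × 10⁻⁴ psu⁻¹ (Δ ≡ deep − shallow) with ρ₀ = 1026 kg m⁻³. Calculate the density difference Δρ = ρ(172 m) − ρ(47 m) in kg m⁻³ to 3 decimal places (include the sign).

ΔT = -4.0 K, ΔS = +1.04 psu (deep − shallow).
Δρ/ρ₀ = −(1.3 × 10⁻⁴)(-4.0) + (7.5 × 10⁻⁴)(+1.04) = 1.30 × 10⁻³.
Δρ = 1026 × (1.30 × 10⁻³) = +1.334 kg m⁻³.
Positive Δρ: denser below, stable.

+1.334 kg m⁻³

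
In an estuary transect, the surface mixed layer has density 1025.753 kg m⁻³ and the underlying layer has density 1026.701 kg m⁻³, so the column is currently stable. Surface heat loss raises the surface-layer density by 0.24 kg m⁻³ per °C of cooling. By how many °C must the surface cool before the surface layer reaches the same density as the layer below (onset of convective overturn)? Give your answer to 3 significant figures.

Density deficit of the surface layer: 1026.701 − 1025.753 = 0.948 kg m⁻³.
Required change = 0.948 / 0.24 = 3.95 °C.

3.95 °C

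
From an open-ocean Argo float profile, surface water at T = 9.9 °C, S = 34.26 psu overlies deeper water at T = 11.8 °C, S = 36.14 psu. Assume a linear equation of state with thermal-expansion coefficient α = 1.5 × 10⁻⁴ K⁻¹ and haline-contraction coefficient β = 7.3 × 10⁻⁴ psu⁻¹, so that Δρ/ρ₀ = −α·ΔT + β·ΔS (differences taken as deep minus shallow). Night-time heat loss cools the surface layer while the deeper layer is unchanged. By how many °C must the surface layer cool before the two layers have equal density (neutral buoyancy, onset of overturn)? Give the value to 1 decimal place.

7.2 °C

Neutral buoyancy requires Δρ = 0, i.e. −α(T_deep − T_surf′) + β(S_deep − S_surf) = 0.
T_surf′ = T_deep − (β/α)·ΔS = 11.8 − (7.3 × 10⁻⁴/1.5 × 10⁻⁴)·(+1.88) = 2.651 °C.
Cooling required: 9.9 − (2.651) = 7.249 °C.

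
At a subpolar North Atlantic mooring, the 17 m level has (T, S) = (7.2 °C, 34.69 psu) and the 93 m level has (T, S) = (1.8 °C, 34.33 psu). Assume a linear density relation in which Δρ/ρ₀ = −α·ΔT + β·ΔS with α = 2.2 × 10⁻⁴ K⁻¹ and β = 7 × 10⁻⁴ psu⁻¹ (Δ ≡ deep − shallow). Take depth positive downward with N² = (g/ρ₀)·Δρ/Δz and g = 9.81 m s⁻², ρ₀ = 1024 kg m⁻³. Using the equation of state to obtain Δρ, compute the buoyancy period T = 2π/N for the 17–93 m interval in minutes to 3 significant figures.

9.53 min

ΔT = -5.4 K, ΔS = -0.36 psu (deep − shallow).
Δρ/ρ₀ = −αΔT + βΔS = 1.188 × 10⁻³ − 2.52 × 10⁻⁴ = 9.36 × 10⁻⁴, so Δρ ≈ 0.9585 kg m⁻³.
N² = (g/ρ₀)·Δρ/Δz = g·(Δρ/ρ₀)/Δz = 9.81 × 9.36 × 10⁻⁴ / 76 = 1.2082 × 10⁻⁴ s⁻².
N = √(1.2082 × 10⁻⁴) = 0.010992 rad s⁻¹ → T = 2π/N = 571.61 s = 9.5268 min ≈ 9.53 min.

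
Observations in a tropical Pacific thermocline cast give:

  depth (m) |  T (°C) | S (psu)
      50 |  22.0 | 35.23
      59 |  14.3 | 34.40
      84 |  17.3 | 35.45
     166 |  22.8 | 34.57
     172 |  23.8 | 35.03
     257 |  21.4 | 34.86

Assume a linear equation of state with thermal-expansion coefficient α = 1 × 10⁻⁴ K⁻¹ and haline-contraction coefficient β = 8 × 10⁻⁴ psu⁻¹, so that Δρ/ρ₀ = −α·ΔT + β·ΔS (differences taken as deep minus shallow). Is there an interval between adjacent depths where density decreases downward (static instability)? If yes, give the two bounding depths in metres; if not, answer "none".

Evaluate Δρ/ρ₀ = −αΔT + βΔS across each adjacent pair:
  50–59 m: −αΔT+βΔS = −(1 × 10⁻⁴)(-7.7)+(8 × 10⁻⁴)(-0.83) = 1.1 × 10⁻⁴ → stable
  59–84 m: −αΔT+βΔS = −(1 × 10⁻⁴)(+3.0)+(8 × 10⁻⁴)(+1.05) = 5.4 × 10⁻⁴ → stable
  84–166 m: −αΔT+βΔS = −(1 × 10⁻⁴)(+5.5)+(8 × 10⁻⁴)(-0.88) = -1.3 × 10⁻³ → UNSTABLE
  166–172 m: −αΔT+βΔS = −(1 × 10⁻⁴)(+1.0)+(8 × 10⁻⁴)(+0.46) = 2.7 × 10⁻⁴ → stable
  172–257 m: −αΔT+βΔS = −(1 × 10⁻⁴)(-2.4)+(8 × 10⁻⁴)(-0.17) = 1.0 × 10⁻⁴ → stable
The 84–166 m interval has Δρ < 0: lighter water underlies denser water.

84–166 m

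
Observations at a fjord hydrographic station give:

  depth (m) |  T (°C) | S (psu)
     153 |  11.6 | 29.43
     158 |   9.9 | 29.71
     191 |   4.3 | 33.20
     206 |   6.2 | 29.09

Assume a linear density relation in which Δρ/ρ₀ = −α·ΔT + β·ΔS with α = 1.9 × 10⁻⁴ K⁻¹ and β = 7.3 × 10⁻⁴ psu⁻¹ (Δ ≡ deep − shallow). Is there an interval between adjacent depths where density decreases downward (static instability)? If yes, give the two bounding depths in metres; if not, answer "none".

191–206 m

Evaluate Δρ/ρ₀ = −αΔT + βΔS across each adjacent pair:
  153–158 m: −αΔT+βΔS = −(1.9 × 10⁻⁴)(-1.7)+(7.3 × 10⁻⁴)(+0.28) = 5.3 × 10⁻⁴ → stable
  158–191 m: −αΔT+βΔS = −(1.9 × 10⁻⁴)(-5.6)+(7.3 × 10⁻⁴)(+3.49) = 3.6 × 10⁻³ → stable
  191–206 m: −αΔT+βΔS = −(1.9 × 10⁻⁴)(+1.9)+(7.3 × 10⁻⁴)(-4.11) = -3.4 × 10⁻³ → UNSTABLE
The 191–206 m interval has Δρ < 0: lighter water underlies denser water.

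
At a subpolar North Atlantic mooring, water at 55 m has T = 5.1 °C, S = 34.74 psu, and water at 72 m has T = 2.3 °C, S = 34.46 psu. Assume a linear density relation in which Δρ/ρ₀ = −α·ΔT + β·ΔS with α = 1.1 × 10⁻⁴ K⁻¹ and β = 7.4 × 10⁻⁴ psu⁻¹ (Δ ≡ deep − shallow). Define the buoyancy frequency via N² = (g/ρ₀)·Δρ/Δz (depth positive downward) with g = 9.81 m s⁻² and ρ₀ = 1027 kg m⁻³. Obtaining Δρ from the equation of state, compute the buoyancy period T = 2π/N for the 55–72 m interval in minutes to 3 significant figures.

ΔT = -2.8 K, ΔS = -0.28 psu (deep − shallow).
Δρ/ρ₀ = −αΔT + βΔS = 3.08 × 10⁻⁴ − 2.072 × 10⁻⁴ = 1.008 × 10⁻⁴, so Δρ ≈ 0.1035 kg m⁻³.
N² = (g/ρ₀)·Δρ/Δz = g·(Δρ/ρ₀)/Δz = 9.81 × 1.008 × 10⁻⁴ / 17 = 5.8168 × 10⁻⁵ s⁻².
N = √(5.8168 × 10⁻⁵) = 7.6268 × 10⁻³ rad s⁻¹ → T = 2π/N = 823.83 s = 13.731 min ≈ 13.7 min.

13.7 min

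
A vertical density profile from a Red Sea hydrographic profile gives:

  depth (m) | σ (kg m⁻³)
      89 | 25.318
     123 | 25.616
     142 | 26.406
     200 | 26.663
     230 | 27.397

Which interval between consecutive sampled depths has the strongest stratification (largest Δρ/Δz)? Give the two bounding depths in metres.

Compute the density gradient over each adjacent pair:
  89–123 m: Δρ/Δz = 0.298/34 = 8.8 × 10⁻³ kg m⁻⁴
  123–142 m: Δρ/Δz = 0.790/19 = 0.042 kg m⁻⁴
  142–200 m: Δρ/Δz = 0.257/58 = 4.4 × 10⁻³ kg m⁻⁴
  200–230 m: Δρ/Δz = 0.734/30 = 0.024 kg m⁻⁴
The largest gradient is in the 123–142 m interval — the pycnocline.

123–142 m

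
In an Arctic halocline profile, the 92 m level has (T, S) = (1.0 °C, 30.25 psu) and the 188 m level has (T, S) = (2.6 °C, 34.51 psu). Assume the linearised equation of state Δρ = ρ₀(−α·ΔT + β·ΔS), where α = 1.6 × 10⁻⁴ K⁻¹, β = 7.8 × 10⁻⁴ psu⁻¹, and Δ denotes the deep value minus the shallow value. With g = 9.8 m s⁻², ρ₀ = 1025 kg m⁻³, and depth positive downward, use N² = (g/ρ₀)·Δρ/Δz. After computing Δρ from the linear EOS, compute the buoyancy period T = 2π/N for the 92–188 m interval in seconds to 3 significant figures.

ΔT = +1.6 K, ΔS = +4.26 psu (deep − shallow).
Δρ/ρ₀ = −αΔT + βΔS = -2.56 × 10⁻⁴ + 3.3228 × 10⁻³ = 3.0668 × 10⁻³, so Δρ ≈ 3.143 kg m⁻³.
N² = (g/ρ₀)·Δρ/Δz = g·(Δρ/ρ₀)/Δz = 9.8 × 3.0668 × 10⁻³ / 96 = 3.1307 × 10⁻⁴ s⁻².
N = √(3.1307 × 10⁻⁴) = 0.017694 rad s⁻¹ → T = 2π/N = 355.10 s ≈ 355 s.

355 s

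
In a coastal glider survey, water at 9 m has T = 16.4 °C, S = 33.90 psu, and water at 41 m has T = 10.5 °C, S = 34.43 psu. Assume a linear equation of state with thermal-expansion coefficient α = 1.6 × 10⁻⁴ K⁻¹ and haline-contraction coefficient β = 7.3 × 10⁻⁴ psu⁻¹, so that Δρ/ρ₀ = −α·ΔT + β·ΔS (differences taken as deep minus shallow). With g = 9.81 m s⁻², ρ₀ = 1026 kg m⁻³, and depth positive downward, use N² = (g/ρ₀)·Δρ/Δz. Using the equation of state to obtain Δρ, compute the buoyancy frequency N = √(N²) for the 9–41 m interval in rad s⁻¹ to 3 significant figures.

ΔT = -5.9 K, ΔS = +0.53 psu (deep − shallow).
Δρ/ρ₀ = −αΔT + βΔS = 9.44 × 10⁻⁴ + 3.869 × 10⁻⁴ = 1.3309 × 10⁻³, so Δρ ≈ 1.366 kg m⁻³.
N² = (g/ρ₀)·Δρ/Δz = g·(Δρ/ρ₀)/Δz = 9.81 × 1.3309 × 10⁻³ / 32 = 4.0800 × 10⁻⁴ s⁻².
N = √(4.0800 × 10⁻⁴) = 0.020199 rad s⁻¹ ≈ 0.0202 rad s⁻¹.

0.0202 rad s⁻¹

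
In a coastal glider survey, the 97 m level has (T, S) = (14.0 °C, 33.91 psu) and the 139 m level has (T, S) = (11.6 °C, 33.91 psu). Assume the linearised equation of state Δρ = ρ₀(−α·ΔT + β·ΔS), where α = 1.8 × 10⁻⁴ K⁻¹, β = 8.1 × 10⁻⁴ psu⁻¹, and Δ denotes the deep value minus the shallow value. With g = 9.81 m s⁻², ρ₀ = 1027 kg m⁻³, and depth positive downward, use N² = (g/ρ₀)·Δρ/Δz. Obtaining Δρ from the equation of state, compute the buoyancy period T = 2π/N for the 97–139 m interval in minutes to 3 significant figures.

ΔT = -2.4 K, ΔS = +0.00 psu (deep − shallow).
Δρ/ρ₀ = −αΔT + βΔS = 4.32 × 10⁻⁴ + 0 = 4.32 × 10⁻⁴, so Δρ ≈ 0.4437 kg m⁻³.
N² = (g/ρ₀)·Δρ/Δz = g·(Δρ/ρ₀)/Δz = 9.81 × 4.32 × 10⁻⁴ / 42 = 1.0090 × 10⁻⁴ s⁻².
N = √(1.0090 × 10⁻⁴) = 0.010045 rad s⁻¹ → T = 2π/N = 625.50 s = 10.425 min ≈ 10.4 min.

10.4 min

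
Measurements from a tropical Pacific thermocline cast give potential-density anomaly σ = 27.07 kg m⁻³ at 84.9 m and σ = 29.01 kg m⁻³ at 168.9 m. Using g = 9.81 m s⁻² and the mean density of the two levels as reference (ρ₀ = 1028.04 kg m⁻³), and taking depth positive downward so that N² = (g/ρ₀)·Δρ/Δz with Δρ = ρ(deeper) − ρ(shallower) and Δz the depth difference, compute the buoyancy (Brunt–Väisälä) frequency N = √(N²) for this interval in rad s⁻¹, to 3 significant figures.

Δρ = 1029.01 − 1027.07 = 1.94 kg m⁻³ over Δz = 168.9 − 84.9 = 84 m.
N² = (9.81/1028.04) × (1.94/84) = 2.2038 × 10⁻⁴ s⁻².
N = √(2.2038 × 10⁻⁴) = 0.014845 rad s⁻¹ ≈ 0.0148 rad s⁻¹.

0.0148 rad s⁻¹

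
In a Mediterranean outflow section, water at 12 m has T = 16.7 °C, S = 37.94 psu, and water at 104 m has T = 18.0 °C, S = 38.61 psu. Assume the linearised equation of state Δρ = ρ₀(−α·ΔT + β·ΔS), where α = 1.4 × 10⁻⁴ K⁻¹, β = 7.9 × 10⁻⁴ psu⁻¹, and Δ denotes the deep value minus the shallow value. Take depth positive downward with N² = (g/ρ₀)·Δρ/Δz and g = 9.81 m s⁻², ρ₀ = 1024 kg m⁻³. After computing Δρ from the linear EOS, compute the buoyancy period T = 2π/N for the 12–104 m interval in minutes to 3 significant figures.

17.2 min

ΔT = +1.3 K, ΔS = +0.67 psu (deep − shallow).
Δρ/ρ₀ = −αΔT + βΔS = -1.82 × 10⁻⁴ + 5.293 × 10⁻⁴ = 3.473 × 10⁻⁴, so Δρ ≈ 0.3556 kg m⁻³.
N² = (g/ρ₀)·Δρ/Δz = g·(Δρ/ρ₀)/Δz = 9.81 × 3.473 × 10⁻⁴ / 92 = 3.7033 × 10⁻⁵ s⁻².
N = √(3.7033 × 10⁻⁵) = 6.0855 × 10⁻³ rad s⁻¹ → T = 2π/N = 1.0325 × 10³ s = 17.208 min ≈ 17.2 min.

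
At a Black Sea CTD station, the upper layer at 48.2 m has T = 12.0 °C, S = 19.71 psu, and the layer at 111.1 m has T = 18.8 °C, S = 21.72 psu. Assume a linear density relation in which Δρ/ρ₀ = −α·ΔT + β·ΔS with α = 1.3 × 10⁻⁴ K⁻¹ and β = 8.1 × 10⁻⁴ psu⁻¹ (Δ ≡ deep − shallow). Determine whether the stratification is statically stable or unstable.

ΔT = 18.8 − 12.0 = +6.8 K and ΔS = 21.72 − 19.71 = +2.01 psu (deep − shallow).
−αΔT = -8.84 × 10⁻⁴; βΔS = 1.6281 × 10⁻³; sum Δρ/ρ₀ = 7.441 × 10⁻⁴.
Δρ/ρ₀ > 0, so Δρ > 0: deeper water is denser → statically stable.

stable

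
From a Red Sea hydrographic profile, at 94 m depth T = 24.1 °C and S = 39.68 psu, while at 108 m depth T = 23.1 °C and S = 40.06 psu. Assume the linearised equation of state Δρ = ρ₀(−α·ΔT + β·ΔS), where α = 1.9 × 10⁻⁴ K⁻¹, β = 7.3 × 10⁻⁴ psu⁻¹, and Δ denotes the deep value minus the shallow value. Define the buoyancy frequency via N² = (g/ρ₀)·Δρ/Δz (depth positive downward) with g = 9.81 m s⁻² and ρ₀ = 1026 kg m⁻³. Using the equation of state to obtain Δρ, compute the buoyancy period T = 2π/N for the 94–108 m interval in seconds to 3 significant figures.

ΔT = -1.0 K, ΔS = +0.38 psu (deep − shallow).
Δρ/ρ₀ = −αΔT + βΔS = 1.90 × 10⁻⁴ + 2.774 × 10⁻⁴ = 4.674 × 10⁻⁴, so Δρ ≈ 0.4796 kg m⁻³.
N² = (g/ρ₀)·Δρ/Δz = g·(Δρ/ρ₀)/Δz = 9.81 × 4.674 × 10⁻⁴ / 14 = 3.2751 × 10⁻⁴ s⁻².
N = √(3.2751 × 10⁻⁴) = 0.018097 rad s⁻¹ → T = 2π/N = 347.19 s ≈ 347 s.

347 s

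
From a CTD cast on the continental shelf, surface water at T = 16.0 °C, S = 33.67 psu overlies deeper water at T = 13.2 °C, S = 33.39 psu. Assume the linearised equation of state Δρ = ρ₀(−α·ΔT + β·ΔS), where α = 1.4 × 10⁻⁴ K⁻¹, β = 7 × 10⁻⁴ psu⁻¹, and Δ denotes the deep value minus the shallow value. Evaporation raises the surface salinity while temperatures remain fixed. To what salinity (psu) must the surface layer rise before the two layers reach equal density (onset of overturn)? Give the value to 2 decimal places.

33.95 psu

Neutral buoyancy requires −α(T_deep − T_surf) + β(S_deep − S_surf′) = 0.
S_surf′ = S_deep − (α/β)·ΔT = 33.39 − (1.4 × 10⁻⁴/7 × 10⁻⁴)·(-2.8) = 33.9500 psu.
Increase required: 33.9500 − 33.67 = 0.2800 psu.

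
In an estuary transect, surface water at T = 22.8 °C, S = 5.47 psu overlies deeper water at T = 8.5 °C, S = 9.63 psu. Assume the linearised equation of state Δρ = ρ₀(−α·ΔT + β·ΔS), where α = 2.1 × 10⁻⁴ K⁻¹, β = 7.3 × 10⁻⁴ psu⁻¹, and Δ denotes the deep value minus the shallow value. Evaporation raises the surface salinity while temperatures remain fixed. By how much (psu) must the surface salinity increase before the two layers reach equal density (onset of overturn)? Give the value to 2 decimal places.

Neutral buoyancy requires −α(T_deep − T_surf) + β(S_deep − S_surf′) = 0.
S_surf′ = S_deep − (α/β)·ΔT = 9.63 − (2.1 × 10⁻⁴/7.3 × 10⁻⁴)·(-14.3) = 13.7437 psu.
Increase required: 13.7437 − 5.47 = 8.2737 psu.

8.27 psu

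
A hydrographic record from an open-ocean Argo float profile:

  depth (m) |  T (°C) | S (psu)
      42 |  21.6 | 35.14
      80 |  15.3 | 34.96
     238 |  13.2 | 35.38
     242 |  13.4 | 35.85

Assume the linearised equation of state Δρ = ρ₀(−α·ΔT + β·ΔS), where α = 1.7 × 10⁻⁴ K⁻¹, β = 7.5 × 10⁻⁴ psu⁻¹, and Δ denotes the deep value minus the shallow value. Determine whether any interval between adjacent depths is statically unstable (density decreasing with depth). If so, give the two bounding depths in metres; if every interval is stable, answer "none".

Evaluate Δρ/ρ₀ = −αΔT + βΔS across each adjacent pair:
  42–80 m: −αΔT+βΔS = −(1.7 × 10⁻⁴)(-6.3)+(7.5 × 10⁻⁴)(-0.18) = 9.4 × 10⁻⁴ → stable
  80–238 m: −αΔT+βΔS = −(1.7 × 10⁻⁴)(-2.1)+(7.5 × 10⁻⁴)(+0.42) = 6.7 × 10⁻⁴ → stable
  238–242 m: −αΔT+βΔS = −(1.7 × 10⁻⁴)(+0.2)+(7.5 × 10⁻⁴)(+0.47) = 3.2 × 10⁻⁴ → stable
Every interval has Δρ > 0: the column is stably stratified throughout.

none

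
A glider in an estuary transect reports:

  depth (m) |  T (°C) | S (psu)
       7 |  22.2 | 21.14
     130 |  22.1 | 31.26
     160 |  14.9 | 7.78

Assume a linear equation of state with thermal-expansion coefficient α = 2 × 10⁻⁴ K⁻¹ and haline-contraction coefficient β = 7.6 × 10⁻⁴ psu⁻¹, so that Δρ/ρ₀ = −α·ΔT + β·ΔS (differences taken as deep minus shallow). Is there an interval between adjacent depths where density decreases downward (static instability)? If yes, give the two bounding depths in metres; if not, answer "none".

Evaluate Δρ/ρ₀ = −αΔT + βΔS across each adjacent pair:
  7–130 m: −αΔT+βΔS = −(2 × 10⁻⁴)(-0.1)+(7.6 × 10⁻⁴)(+10.12) = 7.7 × 10⁻³ → stable
  130–160 m: −αΔT+βΔS = −(2 × 10⁻⁴)(-7.2)+(7.6 × 10⁻⁴)(-23.48) = -0.016 → UNSTABLE
The 130–160 m interval has Δρ < 0: lighter water underlies denser water.

130–160 m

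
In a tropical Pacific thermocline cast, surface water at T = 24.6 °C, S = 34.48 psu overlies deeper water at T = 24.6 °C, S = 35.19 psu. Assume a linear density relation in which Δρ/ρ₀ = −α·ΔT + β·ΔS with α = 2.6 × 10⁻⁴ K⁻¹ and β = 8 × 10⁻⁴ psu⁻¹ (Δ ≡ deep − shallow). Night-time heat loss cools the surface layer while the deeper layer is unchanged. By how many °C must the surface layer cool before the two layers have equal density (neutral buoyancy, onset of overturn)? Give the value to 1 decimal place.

Neutral buoyancy requires Δρ = 0, i.e. −α(T_deep − T_surf′) + β(S_deep − S_surf) = 0.
T_surf′ = T_deep − (β/α)·ΔS = 24.6 − (8 × 10⁻⁴/2.6 × 10⁻⁴)·(+0.71) = 22.415 °C.
Cooling required: 24.6 − (22.415) = 2.185 °C.

2.2 °C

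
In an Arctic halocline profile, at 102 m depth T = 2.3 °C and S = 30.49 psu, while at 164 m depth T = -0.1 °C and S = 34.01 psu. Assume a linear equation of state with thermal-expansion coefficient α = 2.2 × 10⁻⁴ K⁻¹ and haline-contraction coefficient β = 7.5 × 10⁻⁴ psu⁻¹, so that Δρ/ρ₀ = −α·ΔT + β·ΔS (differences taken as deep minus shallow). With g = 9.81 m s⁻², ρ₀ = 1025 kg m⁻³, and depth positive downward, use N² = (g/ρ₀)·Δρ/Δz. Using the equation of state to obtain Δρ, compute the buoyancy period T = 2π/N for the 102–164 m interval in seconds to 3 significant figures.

ΔT = -2.4 K, ΔS = +3.52 psu (deep − shallow).
Δρ/ρ₀ = −αΔT + βΔS = 5.28 × 10⁻⁴ + 2.64 × 10⁻³ = 3.168 × 10⁻³, so Δρ ≈ 3.247 kg m⁻³.
N² = (g/ρ₀)·Δρ/Δz = g·(Δρ/ρ₀)/Δz = 9.81 × 3.168 × 10⁻³ / 62 = 5.0126 × 10⁻⁴ s⁻².
N = √(5.0126 × 10⁻⁴) = 0.022389 rad s⁻¹ → T = 2π/N = 280.64 s ≈ 281 s.

281 s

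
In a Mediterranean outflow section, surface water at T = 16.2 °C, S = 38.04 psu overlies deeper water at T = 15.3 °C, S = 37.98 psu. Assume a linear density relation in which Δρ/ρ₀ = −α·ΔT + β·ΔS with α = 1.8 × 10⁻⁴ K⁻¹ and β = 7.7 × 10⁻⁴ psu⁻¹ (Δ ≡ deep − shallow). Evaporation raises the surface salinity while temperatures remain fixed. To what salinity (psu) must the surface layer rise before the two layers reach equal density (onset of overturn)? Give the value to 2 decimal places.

38.19 psu

Neutral buoyancy requires −α(T_deep − T_surf) + β(S_deep − S_surf′) = 0.
S_surf′ = S_deep − (α/β)·ΔT = 37.98 − (1.8 × 10⁻⁴/7.7 × 10⁻⁴)·(-0.9) = 38.1904 psu.
Increase required: 38.1904 − 38.04 = 0.1504 psu.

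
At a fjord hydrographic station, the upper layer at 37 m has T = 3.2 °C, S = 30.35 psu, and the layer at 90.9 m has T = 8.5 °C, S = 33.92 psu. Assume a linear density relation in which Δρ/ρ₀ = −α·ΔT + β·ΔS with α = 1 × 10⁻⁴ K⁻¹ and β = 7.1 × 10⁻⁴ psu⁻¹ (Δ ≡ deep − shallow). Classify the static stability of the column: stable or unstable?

stable

ΔT = 8.5 − 3.2 = +5.3 K and ΔS = 33.92 − 30.35 = +3.57 psu (deep − shallow).
−αΔT = -5.30 × 10⁻⁴; βΔS = 2.5347 × 10⁻³; sum Δρ/ρ₀ = 2.0047 × 10⁻³.
Δρ/ρ₀ > 0, so Δρ > 0: deeper water is denser → statically stable.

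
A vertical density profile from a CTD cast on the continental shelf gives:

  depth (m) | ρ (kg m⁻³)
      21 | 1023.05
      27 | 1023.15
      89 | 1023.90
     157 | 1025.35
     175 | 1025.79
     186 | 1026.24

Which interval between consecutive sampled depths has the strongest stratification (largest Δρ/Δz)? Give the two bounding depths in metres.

Compute the density gradient over each adjacent pair:
  21–27 m: Δρ/Δz = 0.10/6 = 0.017 kg m⁻⁴
  27–89 m: Δρ/Δz = 0.75/62 = 0.012 kg m⁻⁴
  89–157 m: Δρ/Δz = 1.45/68 = 0.021 kg m⁻⁴
  157–175 m: Δρ/Δz = 0.44/18 = 0.024 kg m⁻⁴
  175–186 m: Δρ/Δz = 0.45/11 = 0.041 kg m⁻⁴
The largest gradient is in the 175–186 m interval — the pycnocline.

175–186 m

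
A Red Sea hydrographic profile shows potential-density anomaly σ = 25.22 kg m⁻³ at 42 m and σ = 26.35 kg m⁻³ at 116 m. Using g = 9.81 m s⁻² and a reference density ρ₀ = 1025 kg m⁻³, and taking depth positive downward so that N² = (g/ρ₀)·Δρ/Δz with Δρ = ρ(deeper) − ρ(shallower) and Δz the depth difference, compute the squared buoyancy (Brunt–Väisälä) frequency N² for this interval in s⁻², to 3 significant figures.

1.46 × 10⁻⁴ s⁻²

Δρ = 1026.35 − 1025.22 = 1.13 kg m⁻³ over Δz = 116 − 42 = 74 m.
N² = (9.81/1025) × (1.13/74) = 1.4615 × 10⁻⁴ s⁻² ≈ 1.46 × 10⁻⁴ s⁻².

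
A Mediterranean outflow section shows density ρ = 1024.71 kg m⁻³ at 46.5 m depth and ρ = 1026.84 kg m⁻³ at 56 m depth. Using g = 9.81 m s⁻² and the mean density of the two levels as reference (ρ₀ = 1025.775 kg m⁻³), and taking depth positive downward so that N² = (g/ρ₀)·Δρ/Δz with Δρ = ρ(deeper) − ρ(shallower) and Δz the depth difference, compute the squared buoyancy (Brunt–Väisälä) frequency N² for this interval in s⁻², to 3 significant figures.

2.14 × 10⁻³ s⁻²

Δρ = 1026.84 − 1024.71 = 2.13 kg m⁻³ over Δz = 56 − 46.5 = 9.5 m.
N² = (9.81/1025.775) × (2.13/9.5) = 2.1442 × 10⁻³ s⁻² ≈ 2.14 × 10⁻³ s⁻².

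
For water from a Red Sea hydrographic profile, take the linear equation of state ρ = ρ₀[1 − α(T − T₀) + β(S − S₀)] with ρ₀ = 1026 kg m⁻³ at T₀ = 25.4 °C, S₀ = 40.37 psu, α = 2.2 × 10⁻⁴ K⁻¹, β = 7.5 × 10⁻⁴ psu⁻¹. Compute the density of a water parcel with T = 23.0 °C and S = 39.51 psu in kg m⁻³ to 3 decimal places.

1025.880 kg m⁻³

T − T₀ = -2.4 K, S − S₀ = -0.86 psu.
Bracket = 1 − α·(-2.4) + β·(-0.86) = 1 + (-1.17 × 10⁻⁴) = 0.9998830.
ρ = 1026 × 0.9998830 = 1025.880 kg m⁻³.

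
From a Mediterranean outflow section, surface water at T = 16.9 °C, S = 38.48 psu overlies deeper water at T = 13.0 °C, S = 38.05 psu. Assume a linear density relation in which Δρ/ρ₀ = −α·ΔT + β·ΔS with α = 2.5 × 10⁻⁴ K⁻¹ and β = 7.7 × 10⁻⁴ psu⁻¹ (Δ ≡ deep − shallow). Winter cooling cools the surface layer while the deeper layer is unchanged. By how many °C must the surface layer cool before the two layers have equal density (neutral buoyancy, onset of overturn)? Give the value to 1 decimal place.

2.6 °C

Neutral buoyancy requires Δρ = 0, i.e. −α(T_deep − T_surf′) + β(S_deep − S_surf) = 0.
T_surf′ = T_deep − (β/α)·ΔS = 13.0 − (7.7 × 10⁻⁴/2.5 × 10⁻⁴)·(-0.43) = 14.324 °C.
Cooling required: 16.9 − (14.324) = 2.576 °C.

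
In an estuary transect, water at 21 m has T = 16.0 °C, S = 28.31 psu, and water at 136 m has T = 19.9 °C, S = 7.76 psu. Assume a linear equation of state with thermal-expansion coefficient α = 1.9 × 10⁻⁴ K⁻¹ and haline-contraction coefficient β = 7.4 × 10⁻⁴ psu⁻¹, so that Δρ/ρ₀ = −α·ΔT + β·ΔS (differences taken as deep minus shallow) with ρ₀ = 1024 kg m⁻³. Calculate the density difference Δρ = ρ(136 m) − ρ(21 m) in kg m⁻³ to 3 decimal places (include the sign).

-16.331 kg m⁻³

ΔT = +3.9 K, ΔS = -20.55 psu (deep − shallow).
Δρ/ρ₀ = −(1.9 × 10⁻⁴)(+3.9) + (7.4 × 10⁻⁴)(-20.55) = -0.015948.
Δρ = 1024 × (-0.015948) = -16.331 kg m⁻³.
Negative Δρ: lighter below, statically unstable.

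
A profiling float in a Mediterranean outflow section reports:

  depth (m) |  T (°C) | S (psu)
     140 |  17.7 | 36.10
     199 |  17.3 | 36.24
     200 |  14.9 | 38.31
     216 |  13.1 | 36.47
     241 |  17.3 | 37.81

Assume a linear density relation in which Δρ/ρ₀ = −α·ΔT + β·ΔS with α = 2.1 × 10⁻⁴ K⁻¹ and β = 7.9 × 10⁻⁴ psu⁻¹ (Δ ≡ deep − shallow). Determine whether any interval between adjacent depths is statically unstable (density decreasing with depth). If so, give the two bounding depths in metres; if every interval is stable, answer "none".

Evaluate Δρ/ρ₀ = −αΔT + βΔS across each adjacent pair:
  140–199 m: −αΔT+βΔS = −(2.1 × 10⁻⁴)(-0.4)+(7.9 × 10⁻⁴)(+0.14) = 1.9 × 10⁻⁴ → stable
  199–200 m: −αΔT+βΔS = −(2.1 × 10⁻⁴)(-2.4)+(7.9 × 10⁻⁴)(+2.07) = 2.1 × 10⁻³ → stable
  200–216 m: −αΔT+βΔS = −(2.1 × 10⁻⁴)(-1.8)+(7.9 × 10⁻⁴)(-1.84) = -1.1 × 10⁻³ → UNSTABLE
  216–241 m: −αΔT+βΔS = −(2.1 × 10⁻⁴)(+4.2)+(7.9 × 10⁻⁴)(+1.34) = 1.8 × 10⁻⁴ → stable
The 200–216 m interval has Δρ < 0: lighter water underlies denser water.

200–216 m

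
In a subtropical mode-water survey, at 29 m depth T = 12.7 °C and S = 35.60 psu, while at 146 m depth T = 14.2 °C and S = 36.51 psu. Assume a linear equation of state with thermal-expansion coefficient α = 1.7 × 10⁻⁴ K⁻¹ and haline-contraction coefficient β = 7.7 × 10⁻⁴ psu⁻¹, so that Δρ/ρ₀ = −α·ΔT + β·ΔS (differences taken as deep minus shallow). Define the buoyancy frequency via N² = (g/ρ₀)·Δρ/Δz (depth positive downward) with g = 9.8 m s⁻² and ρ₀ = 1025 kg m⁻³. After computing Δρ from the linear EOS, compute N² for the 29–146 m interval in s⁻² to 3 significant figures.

ΔT = +1.5 K, ΔS = +0.91 psu (deep − shallow).
Δρ/ρ₀ = −αΔT + βΔS = -2.55 × 10⁻⁴ + 7.007 × 10⁻⁴ = 4.457 × 10⁻⁴, so Δρ ≈ 0.4568 kg m⁻³.
N² = (g/ρ₀)·Δρ/Δz = g·(Δρ/ρ₀)/Δz = 9.8 × 4.457 × 10⁻⁴ / 117 = 3.7332 × 10⁻⁵ s⁻² ≈ 3.73 × 10⁻⁵ s⁻².

3.73 × 10⁻⁵ s⁻²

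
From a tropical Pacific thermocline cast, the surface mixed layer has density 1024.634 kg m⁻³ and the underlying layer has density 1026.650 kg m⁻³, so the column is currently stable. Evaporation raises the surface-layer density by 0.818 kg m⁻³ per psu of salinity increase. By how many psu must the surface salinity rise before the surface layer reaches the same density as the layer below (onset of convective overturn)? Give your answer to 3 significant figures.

Density deficit of the surface layer: 1026.650 − 1024.634 = 2.016 kg m⁻³.
Required change = 2.016 / 0.818 = 2.46 psu.

2.46 psu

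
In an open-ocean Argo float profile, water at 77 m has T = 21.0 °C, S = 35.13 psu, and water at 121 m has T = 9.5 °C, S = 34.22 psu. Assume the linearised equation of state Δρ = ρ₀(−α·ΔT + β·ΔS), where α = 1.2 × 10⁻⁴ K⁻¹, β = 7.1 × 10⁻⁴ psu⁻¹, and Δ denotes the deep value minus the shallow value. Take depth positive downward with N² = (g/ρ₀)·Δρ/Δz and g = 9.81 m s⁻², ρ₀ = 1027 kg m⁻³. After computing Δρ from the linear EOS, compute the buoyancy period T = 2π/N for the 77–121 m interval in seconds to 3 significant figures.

491 s

ΔT = -11.5 K, ΔS = -0.91 psu (deep − shallow).
Δρ/ρ₀ = −αΔT + βΔS = 1.38 × 10⁻³ − 6.461 × 10⁻⁴ = 7.339 × 10⁻⁴, so Δρ ≈ 0.7537 kg m⁻³.
N² = (g/ρ₀)·Δρ/Δz = g·(Δρ/ρ₀)/Δz = 9.81 × 7.339 × 10⁻⁴ / 44 = 1.6363 × 10⁻⁴ s⁻².
N = √(1.6363 × 10⁻⁴) = 0.012792 rad s⁻¹ → T = 2π/N = 491.18 s ≈ 491 s.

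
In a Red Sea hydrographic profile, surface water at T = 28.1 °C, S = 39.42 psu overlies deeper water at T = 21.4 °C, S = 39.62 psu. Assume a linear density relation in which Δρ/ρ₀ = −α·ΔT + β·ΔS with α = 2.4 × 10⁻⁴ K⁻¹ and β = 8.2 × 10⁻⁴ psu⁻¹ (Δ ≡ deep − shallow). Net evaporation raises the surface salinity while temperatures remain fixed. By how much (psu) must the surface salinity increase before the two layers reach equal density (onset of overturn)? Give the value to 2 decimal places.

2.16 psu

Neutral buoyancy requires −α(T_deep − T_surf) + β(S_deep − S_surf′) = 0.
S_surf′ = S_deep − (α/β)·ΔT = 39.62 − (2.4 × 10⁻⁴/8.2 × 10⁻⁴)·(-6.7) = 41.5810 psu.
Increase required: 41.5810 − 39.42 = 2.1610 psu.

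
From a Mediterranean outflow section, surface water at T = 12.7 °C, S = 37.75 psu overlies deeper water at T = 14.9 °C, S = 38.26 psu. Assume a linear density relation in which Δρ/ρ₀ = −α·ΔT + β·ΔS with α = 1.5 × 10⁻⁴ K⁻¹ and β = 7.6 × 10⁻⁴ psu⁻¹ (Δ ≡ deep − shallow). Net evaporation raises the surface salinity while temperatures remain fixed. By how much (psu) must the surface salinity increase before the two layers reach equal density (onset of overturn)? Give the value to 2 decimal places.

Neutral buoyancy requires −α(T_deep − T_surf) + β(S_deep − S_surf′) = 0.
S_surf′ = S_deep − (α/β)·ΔT = 38.26 − (1.5 × 10⁻⁴/7.6 × 10⁻⁴)·(+2.2) = 37.8258 psu.
Increase required: 37.8258 − 37.75 = 0.0758 psu.

0.08 psu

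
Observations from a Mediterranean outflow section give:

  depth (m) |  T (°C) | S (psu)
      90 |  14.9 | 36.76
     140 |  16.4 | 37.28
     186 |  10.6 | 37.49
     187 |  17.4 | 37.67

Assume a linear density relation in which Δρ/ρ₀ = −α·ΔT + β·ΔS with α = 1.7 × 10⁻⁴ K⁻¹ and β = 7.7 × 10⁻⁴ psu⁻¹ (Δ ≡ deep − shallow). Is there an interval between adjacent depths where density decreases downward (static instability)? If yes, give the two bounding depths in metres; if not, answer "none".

Evaluate Δρ/ρ₀ = −αΔT + βΔS across each adjacent pair:
  90–140 m: −αΔT+βΔS = −(1.7 × 10⁻⁴)(+1.5)+(7.7 × 10⁻⁴)(+0.52) = 1.5 × 10⁻⁴ → stable
  140–186 m: −αΔT+βΔS = −(1.7 × 10⁻⁴)(-5.8)+(7.7 × 10⁻⁴)(+0.21) = 1.1 × 10⁻³ → stable
  186–187 m: −αΔT+βΔS = −(1.7 × 10⁻⁴)(+6.8)+(7.7 × 10⁻⁴)(+0.18) = -1.0 × 10⁻³ → UNSTABLE
The 186–187 m interval has Δρ < 0: lighter water underlies denser water.

186–187 m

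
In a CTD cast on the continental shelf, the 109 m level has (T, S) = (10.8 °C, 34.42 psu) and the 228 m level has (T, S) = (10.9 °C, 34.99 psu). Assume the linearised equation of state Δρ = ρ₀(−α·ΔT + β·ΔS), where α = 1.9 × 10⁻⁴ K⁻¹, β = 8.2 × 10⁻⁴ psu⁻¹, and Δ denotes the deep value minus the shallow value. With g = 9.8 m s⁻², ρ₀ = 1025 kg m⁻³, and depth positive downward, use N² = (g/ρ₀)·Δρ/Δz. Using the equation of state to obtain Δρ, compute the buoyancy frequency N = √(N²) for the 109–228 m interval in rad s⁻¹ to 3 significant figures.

6.08 × 10⁻³ rad s⁻¹

ΔT = +0.1 K, ΔS = +0.57 psu (deep − shallow).
Δρ/ρ₀ = −αΔT + βΔS = -1.90 × 10⁻⁵ + 4.674 × 10⁻⁴ = 4.484 × 10⁻⁴, so Δρ ≈ 0.4596 kg m⁻³.
N² = (g/ρ₀)·Δρ/Δz = g·(Δρ/ρ₀)/Δz = 9.8 × 4.484 × 10⁻⁴ / 119 = 3.6927 × 10⁻⁵ s⁻².
N = √(3.6927 × 10⁻⁵) = 6.0768 × 10⁻³ rad s⁻¹ ≈ 6.08 × 10⁻³ rad s⁻¹.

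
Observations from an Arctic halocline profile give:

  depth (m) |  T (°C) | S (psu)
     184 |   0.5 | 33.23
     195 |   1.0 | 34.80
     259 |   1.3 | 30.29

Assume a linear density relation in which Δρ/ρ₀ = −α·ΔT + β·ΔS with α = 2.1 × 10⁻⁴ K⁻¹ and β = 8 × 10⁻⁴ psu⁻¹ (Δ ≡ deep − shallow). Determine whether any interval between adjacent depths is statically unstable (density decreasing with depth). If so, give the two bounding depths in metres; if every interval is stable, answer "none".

195–259 m

Evaluate Δρ/ρ₀ = −αΔT + βΔS across each adjacent pair:
  184–195 m: −αΔT+βΔS = −(2.1 × 10⁻⁴)(+0.5)+(8 × 10⁻⁴)(+1.57) = 1.2 × 10⁻³ → stable
  195–259 m: −αΔT+βΔS = −(2.1 × 10⁻⁴)(+0.3)+(8 × 10⁻⁴)(-4.51) = -3.7 × 10⁻³ → UNSTABLE
The 195–259 m interval has Δρ < 0: lighter water underlies denser water.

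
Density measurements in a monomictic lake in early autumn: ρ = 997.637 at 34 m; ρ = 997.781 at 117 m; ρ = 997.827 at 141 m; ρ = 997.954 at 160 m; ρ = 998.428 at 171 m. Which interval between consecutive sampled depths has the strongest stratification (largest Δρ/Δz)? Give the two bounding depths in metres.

Compute the density gradient over each adjacent pair:
  34–117 m: Δρ/Δz = 0.144/83 = 1.7 × 10⁻³ kg m⁻⁴
  117–141 m: Δρ/Δz = 0.046/24 = 1.9 × 10⁻³ kg m⁻⁴
  141–160 m: Δρ/Δz = 0.127/19 = 6.7 × 10⁻³ kg m⁻⁴
  160–171 m: Δρ/Δz = 0.474/11 = 0.043 kg m⁻⁴
The largest gradient is in the 160–171 m interval — the pycnocline.

160–171 m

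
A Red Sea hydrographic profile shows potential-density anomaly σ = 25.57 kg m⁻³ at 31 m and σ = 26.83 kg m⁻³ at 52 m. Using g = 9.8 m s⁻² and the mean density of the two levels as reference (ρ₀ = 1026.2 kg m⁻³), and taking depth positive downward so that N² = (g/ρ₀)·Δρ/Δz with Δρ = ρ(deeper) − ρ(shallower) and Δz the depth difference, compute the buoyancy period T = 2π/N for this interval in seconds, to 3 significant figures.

262 s

Δρ = 1026.83 − 1025.57 = 1.26 kg m⁻³ over Δz = 52 − 31 = 21 m.
N² = (9.8/1026.2) × (1.26/21) = 5.7299 × 10⁻⁴ s⁻².
N = √(5.7299 × 10⁻⁴) = 0.023937 rad s⁻¹, so T = 2π/N = 262.49 s ≈ 262 s.
Since Δρ > 0 the layer is stably stratified.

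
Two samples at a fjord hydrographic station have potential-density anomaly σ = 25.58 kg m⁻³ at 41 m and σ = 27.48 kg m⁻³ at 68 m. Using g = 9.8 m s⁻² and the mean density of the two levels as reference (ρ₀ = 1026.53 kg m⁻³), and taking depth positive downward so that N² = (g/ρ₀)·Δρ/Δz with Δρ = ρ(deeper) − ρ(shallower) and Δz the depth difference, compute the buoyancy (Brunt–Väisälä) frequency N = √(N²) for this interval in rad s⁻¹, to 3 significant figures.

0.0259 rad s⁻¹

Δρ = 1027.48 − 1025.58 = 1.90 kg m⁻³ over Δz = 68 − 41 = 27 m.
N² = (9.8/1026.53) × (1.90/27) = 6.7181 × 10⁻⁴ s⁻².
N = √(6.7181 × 10⁻⁴) = 0.025919 rad s⁻¹ ≈ 0.0259 rad s⁻¹.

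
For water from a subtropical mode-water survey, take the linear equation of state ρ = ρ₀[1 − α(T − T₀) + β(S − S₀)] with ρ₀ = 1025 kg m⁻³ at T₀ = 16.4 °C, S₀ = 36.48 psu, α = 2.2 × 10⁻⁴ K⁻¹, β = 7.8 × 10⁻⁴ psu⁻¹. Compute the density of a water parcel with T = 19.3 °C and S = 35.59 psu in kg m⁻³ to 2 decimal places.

1023.63 kg m⁻³

T − T₀ = +2.9 K, S − S₀ = -0.89 psu.
Bracket = 1 − α·(+2.9) + β·(-0.89) = 1 + (-1.3322 × 10⁻³) = 0.9986678.
ρ = 1025 × 0.9986678 = 1023.63 kg m⁻³.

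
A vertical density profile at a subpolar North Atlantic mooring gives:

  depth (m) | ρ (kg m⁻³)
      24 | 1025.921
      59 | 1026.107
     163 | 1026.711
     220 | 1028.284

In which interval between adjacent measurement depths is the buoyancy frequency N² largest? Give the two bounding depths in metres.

Compute the density gradient over each adjacent pair:
  24–59 m: Δρ/Δz = 0.186/35 = 5.3 × 10⁻³ kg m⁻⁴
  59–163 m: Δρ/Δz = 0.604/104 = 5.8 × 10⁻³ kg m⁻⁴
  163–220 m: Δρ/Δz = 1.573/57 = 0.028 kg m⁻⁴
The largest gradient is in the 163–220 m interval — the pycnocline.

163–220 m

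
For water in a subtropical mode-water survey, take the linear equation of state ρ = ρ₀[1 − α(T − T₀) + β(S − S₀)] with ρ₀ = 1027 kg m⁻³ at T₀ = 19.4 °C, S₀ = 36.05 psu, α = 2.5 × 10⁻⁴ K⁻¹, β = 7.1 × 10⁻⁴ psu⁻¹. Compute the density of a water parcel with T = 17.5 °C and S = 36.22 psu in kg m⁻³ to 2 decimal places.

1027.61 kg m⁻³

T − T₀ = -1.9 K, S − S₀ = +0.17 psu.
Bracket = 1 − α·(-1.9) + β·(+0.17) = 1 + (5.957 × 10⁻⁴) = 1.0005957.
ρ = 1027 × 1.0005957 = 1027.61 kg m⁻³.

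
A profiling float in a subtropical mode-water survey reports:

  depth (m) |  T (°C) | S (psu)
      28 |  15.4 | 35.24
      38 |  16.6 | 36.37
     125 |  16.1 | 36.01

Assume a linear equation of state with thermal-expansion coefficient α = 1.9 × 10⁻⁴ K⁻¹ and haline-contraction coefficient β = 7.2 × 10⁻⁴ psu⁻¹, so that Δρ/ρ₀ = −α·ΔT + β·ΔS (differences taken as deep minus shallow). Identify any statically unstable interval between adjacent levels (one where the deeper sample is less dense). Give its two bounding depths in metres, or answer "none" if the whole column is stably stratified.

Evaluate Δρ/ρ₀ = −αΔT + βΔS across each adjacent pair:
  28–38 m: −αΔT+βΔS = −(1.9 × 10⁻⁴)(+1.2)+(7.2 × 10⁻⁴)(+1.13) = 5.9 × 10⁻⁴ → stable
  38–125 m: −αΔT+βΔS = −(1.9 × 10⁻⁴)(-0.5)+(7.2 × 10⁻⁴)(-0.36) = -1.6 × 10⁻⁴ → UNSTABLE
The 38–125 m interval has Δρ < 0: lighter water underlies denser water.

38–125 m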